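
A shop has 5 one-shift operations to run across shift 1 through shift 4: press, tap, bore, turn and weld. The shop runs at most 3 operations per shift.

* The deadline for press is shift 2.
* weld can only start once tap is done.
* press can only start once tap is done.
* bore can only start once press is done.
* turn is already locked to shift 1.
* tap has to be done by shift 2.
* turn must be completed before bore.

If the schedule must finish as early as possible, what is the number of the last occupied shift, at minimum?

shift 3

The precedence chain requires at least 3 distinct shifts.
With at most 3 per shift and 5 operations, at least 2 shifts are needed.
3 works (last occupied shift: shift 3): for example tap -> shift 1, weld -> shift 2, bore -> shift 3, press -> shift 2, turn -> shift 1.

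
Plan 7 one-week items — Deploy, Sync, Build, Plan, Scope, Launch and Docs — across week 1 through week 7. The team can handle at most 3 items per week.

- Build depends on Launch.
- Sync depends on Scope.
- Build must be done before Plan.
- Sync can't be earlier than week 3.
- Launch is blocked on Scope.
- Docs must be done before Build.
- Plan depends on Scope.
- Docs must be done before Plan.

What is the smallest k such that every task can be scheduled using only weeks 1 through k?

4 weeks

The precedence chain requires at least 4 distinct weeks.
With at most 3 per week and 7 tasks, at least 3 weeks are needed.
4 works (last occupied week: week 4): for example Scope in week 1, Launch in week 2, Deploy in week 1, Docs in week 1, Build in week 3, Sync in week 3, Plan in week 4.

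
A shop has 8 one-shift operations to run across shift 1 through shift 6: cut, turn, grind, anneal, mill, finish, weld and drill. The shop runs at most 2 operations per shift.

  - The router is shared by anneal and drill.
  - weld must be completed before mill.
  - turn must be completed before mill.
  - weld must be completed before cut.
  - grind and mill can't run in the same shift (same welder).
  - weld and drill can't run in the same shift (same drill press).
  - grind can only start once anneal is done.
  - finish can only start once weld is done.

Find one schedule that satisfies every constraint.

cut in shift 2; anneal in shift 3; turn in shift 1; mill in shift 2; finish in shift 3; grind in shift 4; drill in shift 4; weld in shift 1

Checking: weld(shift 1) before mill(shift 2); weld(shift 1) before finish(shift 3); turn(shift 1) before mill(shift 2); anneal(shift 3) before grind(shift 4); weld(shift 1) before cut(shift 2); anneal(shift 3) != drill(shift 4); weld(shift 1) != drill(shift 4); grind(shift 4) != mill(shift 2); max 2 per shift (cap 2).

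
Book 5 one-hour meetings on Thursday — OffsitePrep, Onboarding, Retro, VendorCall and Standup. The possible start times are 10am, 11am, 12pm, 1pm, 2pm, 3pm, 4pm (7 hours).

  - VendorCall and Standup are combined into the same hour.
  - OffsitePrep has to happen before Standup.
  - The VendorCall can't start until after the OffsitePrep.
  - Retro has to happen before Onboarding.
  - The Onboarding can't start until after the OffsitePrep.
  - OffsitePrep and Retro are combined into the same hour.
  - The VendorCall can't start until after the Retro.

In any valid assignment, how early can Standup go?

11am

Precedence pushes Standup to at least 11am.
Standup at 11am is achievable: VendorCall in 11am, Standup in 11am, OffsitePrep in 10am, Retro in 10am, Onboarding in 11am.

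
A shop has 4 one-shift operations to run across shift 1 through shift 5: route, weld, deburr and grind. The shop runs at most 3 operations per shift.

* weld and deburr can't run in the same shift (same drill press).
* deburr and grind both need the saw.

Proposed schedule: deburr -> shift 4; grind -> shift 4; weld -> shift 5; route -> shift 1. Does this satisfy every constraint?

No — it violates: deburr and grind both need the saw

deburr and grind both need the saw — violated.
weld and deburr can't run in the same shift (same drill press) — holds.
The shop runs at most 3 operations per shift — holds.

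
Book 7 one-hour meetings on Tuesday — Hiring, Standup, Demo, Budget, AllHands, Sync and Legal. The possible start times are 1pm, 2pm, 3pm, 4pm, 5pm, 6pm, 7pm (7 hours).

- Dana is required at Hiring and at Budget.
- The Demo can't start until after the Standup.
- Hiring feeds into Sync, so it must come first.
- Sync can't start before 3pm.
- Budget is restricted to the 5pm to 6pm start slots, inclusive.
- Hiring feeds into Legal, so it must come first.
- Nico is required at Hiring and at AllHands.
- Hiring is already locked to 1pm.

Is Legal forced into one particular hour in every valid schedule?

No

Legal can be 2pm (e.g. Hiring -> 1pm; Standup -> 1pm; Legal -> 2pm; Sync -> 3pm; AllHands -> 2pm; Demo -> 2pm; Budget -> 5pm) or 3pm (e.g. Demo=2pm, Legal=3pm, Standup=1pm, Sync=3pm, Hiring=1pm, AllHands=2pm, Budget=5pm).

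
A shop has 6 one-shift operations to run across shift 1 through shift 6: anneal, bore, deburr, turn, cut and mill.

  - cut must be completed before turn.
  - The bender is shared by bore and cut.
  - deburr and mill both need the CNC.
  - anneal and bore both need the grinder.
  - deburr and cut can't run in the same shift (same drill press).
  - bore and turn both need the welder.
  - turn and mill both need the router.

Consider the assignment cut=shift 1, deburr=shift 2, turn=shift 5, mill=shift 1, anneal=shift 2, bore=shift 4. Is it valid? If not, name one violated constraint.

Yes, all constraints hold

deburr and cut can't run in the same shift (same drill press) — holds.
anneal and bore both need the grinder — holds.
deburr and mill both need the CNC — holds.
turn and mill both need the router — holds.
bore and turn both need the welder — holds.
The bender is shared by bore and cut — holds.
cut must be completed before turn — holds.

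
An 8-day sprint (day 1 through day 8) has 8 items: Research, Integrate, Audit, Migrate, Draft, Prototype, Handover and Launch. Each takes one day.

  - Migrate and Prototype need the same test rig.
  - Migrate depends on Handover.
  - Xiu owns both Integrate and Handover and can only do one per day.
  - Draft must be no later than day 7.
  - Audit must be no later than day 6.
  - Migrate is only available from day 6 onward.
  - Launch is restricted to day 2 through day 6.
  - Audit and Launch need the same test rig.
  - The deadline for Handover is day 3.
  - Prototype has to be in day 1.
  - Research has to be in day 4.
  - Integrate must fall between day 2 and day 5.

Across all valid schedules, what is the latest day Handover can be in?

Handover's own window allows nothing later than day 3.
Handover at day 3 is achievable: Integrate -> day 2, Migrate -> day 6, Launch -> day 2, Handover -> day 3, Prototype -> day 1, Audit -> day 1, Research -> day 4, Draft -> day 1.

day 3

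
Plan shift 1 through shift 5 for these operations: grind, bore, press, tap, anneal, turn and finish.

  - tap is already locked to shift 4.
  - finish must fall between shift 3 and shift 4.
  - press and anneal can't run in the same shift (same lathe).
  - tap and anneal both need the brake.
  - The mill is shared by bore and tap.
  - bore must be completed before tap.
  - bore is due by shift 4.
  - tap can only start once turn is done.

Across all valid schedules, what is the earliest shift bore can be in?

shift 1

Bore's own window allows nothing later than shift 4; downstream work caps bore at shift 3.
bore at shift 1 is achievable: finish=shift 3, turn=shift 1, anneal=shift 2, bore=shift 1, tap=shift 4, press=shift 1, grind=shift 1.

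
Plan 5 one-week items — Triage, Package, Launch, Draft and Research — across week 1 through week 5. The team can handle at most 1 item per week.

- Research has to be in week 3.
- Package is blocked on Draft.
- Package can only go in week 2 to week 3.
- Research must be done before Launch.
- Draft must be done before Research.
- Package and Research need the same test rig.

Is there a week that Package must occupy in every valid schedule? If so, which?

week 2

Package's window is week 2–week 3.
Research is fixed at week 3, and Package can't share a week with Research.
So Package must be week 2.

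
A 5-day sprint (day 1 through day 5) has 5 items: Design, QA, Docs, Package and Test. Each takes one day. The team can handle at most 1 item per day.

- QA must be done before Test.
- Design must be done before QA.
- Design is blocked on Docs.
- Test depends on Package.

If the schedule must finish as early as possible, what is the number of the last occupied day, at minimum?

5

The precedence chain requires at least 4 distinct days.
With at most 1 per day and 5 tasks, at least 5 days are needed.
5 works (last occupied day: day 5): for example Package=day 4; Design=day 2; QA=day 3; Docs=day 1; Test=day 5.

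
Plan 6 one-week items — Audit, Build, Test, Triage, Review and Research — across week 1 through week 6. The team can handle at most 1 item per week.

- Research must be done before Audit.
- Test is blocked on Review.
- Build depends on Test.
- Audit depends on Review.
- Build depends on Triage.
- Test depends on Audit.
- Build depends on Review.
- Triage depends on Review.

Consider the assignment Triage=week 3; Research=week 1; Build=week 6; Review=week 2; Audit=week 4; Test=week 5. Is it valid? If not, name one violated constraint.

Build depends on Review — holds.
The team can handle at most 1 item per week — holds.
Audit depends on Review — holds.
Test is blocked on Review — holds.
Build depends on Test — holds.
Triage depends on Review — holds.
Test depends on Audit — holds.
Research must be done before Audit — holds.
Build depends on Triage — holds.

Yes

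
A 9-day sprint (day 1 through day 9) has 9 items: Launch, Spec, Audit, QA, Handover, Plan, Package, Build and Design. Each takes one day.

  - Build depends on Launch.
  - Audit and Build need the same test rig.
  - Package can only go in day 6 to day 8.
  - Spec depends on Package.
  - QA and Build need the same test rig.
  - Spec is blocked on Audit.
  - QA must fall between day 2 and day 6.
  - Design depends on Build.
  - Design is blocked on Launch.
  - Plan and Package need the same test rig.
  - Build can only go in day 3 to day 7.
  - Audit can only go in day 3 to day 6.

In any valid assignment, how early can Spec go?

Precedence pushes Spec to at least day 7.
Spec at day 7 is achievable: Build=day 4, Plan=day 1, Handover=day 1, Spec=day 7, Design=day 5, Launch=day 1, QA=day 2, Package=day 6, Audit=day 3.

day 7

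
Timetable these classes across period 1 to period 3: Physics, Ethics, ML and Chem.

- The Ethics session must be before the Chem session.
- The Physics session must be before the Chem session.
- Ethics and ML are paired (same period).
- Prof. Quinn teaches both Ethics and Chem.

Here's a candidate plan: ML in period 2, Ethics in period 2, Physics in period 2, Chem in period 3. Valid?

Yes, all constraints hold

The Physics session must be before the Chem session — holds.
Ethics and ML are paired (same period) — holds.
The Ethics session must be before the Chem session — holds.
Prof. Quinn teaches both Ethics and Chem — holds.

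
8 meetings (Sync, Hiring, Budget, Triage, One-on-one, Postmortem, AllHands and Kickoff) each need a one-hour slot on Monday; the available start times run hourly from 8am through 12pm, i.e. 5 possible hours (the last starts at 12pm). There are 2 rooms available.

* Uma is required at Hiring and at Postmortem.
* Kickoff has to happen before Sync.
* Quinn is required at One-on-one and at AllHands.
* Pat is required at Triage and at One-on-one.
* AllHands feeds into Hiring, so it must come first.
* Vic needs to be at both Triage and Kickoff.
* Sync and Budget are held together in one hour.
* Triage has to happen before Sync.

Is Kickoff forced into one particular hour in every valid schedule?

No

Kickoff can be 8am (e.g. Hiring -> 9am; Budget -> 10am; Triage -> 9am; Postmortem -> 11am; AllHands -> 8am; Sync -> 10am; One-on-one -> 11am; Kickoff -> 8am) or 9am (e.g. Budget -> 10am, AllHands -> 8am, One-on-one -> 11am, Triage -> 8am, Hiring -> 9am, Kickoff -> 9am, Postmortem -> 11am, Sync -> 10am).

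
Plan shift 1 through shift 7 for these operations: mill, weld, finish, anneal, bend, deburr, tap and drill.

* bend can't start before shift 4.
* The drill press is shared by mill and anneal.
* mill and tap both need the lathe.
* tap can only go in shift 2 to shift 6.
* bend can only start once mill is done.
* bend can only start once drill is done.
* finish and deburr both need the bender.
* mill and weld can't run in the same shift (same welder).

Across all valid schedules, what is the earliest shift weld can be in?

shift 1

weld at shift 1 is achievable: deburr=shift 2; tap=shift 2; weld=shift 1; mill=shift 3; bend=shift 4; drill=shift 1; anneal=shift 1; finish=shift 1.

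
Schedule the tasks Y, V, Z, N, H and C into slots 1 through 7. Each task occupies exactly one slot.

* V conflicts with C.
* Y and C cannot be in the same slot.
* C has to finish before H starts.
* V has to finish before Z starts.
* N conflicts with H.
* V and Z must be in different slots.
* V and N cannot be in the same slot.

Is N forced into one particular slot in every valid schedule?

No

N can be 1 (e.g. Z in 3; N in 1; C in 1; H in 2; V in 2; Y in 2) or 2 (e.g. N=2, Y=1, V=1, Z=2, C=2, H=3).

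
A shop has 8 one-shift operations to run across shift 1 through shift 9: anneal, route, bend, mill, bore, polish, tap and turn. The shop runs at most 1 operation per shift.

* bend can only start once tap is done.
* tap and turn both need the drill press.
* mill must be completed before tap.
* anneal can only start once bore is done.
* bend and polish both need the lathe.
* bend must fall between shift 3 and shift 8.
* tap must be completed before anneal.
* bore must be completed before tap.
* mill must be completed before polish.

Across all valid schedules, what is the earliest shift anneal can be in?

shift 4

Precedence pushes anneal to at least shift 3.
anneal at shift 4 is achievable: mill=shift 1; anneal=shift 4; polish=shift 6; tap=shift 3; bore=shift 2; route=shift 7; turn=shift 8; bend=shift 5.
Nothing earlier works — the conflict and capacity constraints rule out every shift before shift 4.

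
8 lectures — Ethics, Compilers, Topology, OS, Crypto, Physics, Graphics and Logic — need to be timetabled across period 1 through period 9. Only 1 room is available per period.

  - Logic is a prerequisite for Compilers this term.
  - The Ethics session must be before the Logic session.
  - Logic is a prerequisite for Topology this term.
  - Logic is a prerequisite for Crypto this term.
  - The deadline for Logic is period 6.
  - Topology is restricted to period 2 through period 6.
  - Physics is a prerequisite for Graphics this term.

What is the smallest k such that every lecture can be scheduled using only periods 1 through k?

8 periods

The precedence chain requires at least 3 distinct periods.
With at most 1 per period and 8 lectures, at least 8 periods are needed.
8 works (last occupied period: period 8): for example Compilers -> period 4, Crypto -> period 5, OS -> period 8, Graphics -> period 7, Physics -> period 6, Topology -> period 3, Ethics -> period 1, Logic -> period 2.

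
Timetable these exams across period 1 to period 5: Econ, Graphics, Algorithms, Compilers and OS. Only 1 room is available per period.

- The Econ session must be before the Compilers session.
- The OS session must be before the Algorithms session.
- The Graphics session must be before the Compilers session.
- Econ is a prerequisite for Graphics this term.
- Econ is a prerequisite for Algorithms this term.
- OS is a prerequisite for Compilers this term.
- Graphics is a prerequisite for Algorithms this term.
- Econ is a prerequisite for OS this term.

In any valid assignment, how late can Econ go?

period 1

Downstream work caps Econ at period 3.
Econ at period 1 is achievable: OS=period 3; Graphics=period 2; Algorithms=period 4; Compilers=period 5; Econ=period 1.
Nothing later works — the capacity limit rule out every period after period 1.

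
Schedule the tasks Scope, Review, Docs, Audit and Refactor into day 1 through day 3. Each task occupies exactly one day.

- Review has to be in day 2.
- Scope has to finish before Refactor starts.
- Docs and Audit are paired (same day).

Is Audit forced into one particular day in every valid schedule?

No

Audit can be day 1 (e.g. Scope=day 1; Docs=day 1; Refactor=day 2; Review=day 2; Audit=day 1) or day 2 (e.g. Scope=day 1; Refactor=day 2; Review=day 2; Audit=day 2; Docs=day 2).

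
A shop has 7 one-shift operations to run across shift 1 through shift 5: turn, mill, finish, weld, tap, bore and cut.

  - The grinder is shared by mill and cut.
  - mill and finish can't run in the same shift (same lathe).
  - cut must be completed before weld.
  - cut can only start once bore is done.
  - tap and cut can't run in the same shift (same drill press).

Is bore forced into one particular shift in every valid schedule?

No

bore can be shift 1 (e.g. bore in shift 1, cut in shift 2, tap in shift 1, weld in shift 3, mill in shift 1, turn in shift 1, finish in shift 2) or shift 2 (e.g. tap -> shift 1, cut -> shift 3, finish -> shift 2, bore -> shift 2, mill -> shift 1, turn -> shift 1, weld -> shift 4).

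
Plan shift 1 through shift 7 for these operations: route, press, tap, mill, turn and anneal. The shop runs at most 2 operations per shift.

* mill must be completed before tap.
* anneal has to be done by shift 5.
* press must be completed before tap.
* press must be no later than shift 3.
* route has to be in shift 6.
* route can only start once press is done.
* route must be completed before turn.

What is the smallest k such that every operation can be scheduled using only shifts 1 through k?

7 shifts

The precedence chain requires at least 3 distinct shifts.
With at most 2 per shift and 6 operations, at least 3 shifts are needed.
Propagating the time windows through the other constraints, turn can't land before shift 7, so the schedule must run through at least shift 7.
7 works (last occupied shift: shift 7): for example tap in shift 3, turn in shift 7, route in shift 6, press in shift 1, anneal in shift 1, mill in shift 2.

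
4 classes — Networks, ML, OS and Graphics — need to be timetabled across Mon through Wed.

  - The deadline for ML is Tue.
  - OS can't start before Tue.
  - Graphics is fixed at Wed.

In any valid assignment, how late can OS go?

Wed

OS is available from Tue.
OS at Wed is achievable: Networks=Mon, OS=Wed, Graphics=Wed, ML=Mon.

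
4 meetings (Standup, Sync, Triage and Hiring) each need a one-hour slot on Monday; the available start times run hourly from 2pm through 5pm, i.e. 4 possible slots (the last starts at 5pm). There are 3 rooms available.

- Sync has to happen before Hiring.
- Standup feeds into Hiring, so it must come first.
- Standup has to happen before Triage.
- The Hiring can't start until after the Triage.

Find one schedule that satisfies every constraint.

Hiring=4pm, Triage=3pm, Standup=2pm, Sync=2pm

Checking: Sync(2pm) before Hiring(4pm); Triage(3pm) before Hiring(4pm); Standup(2pm) before Triage(3pm); Standup(2pm) before Hiring(4pm); max 2 per slot (cap 3).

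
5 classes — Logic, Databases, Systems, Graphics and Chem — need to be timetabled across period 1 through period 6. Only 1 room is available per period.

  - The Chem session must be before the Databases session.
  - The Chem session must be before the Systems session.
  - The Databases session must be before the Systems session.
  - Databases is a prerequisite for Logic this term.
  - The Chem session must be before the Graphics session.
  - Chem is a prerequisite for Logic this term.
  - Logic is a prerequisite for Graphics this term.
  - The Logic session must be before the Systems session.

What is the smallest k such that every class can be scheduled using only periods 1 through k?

5 periods

The precedence chain requires at least 4 distinct periods.
With at most 1 per period and 5 classes, at least 5 periods are needed.
5 works (last occupied period: period 5): for example Systems=period 4; Graphics=period 5; Databases=period 2; Chem=period 1; Logic=period 3.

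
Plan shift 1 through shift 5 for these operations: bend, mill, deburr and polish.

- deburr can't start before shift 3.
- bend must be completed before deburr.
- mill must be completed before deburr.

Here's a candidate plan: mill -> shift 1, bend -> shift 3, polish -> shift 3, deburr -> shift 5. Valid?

Valid

mill must be completed before deburr — holds.
bend must be completed before deburr — holds.
deburr can't start before shift 3 — holds.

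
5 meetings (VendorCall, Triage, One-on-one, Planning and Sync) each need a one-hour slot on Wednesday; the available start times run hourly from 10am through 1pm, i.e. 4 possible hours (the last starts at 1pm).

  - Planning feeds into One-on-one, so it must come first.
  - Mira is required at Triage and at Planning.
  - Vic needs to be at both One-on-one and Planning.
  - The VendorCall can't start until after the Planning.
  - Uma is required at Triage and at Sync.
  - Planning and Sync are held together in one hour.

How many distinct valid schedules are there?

42

Splitting on VendorCall: it can be 11am (9), 12pm (15), 1pm (18). Listing each branch's schedules as (Triage, One-on-one, Planning, Sync):
VendorCall=11am: (11am,11am,10am,10am) (11am,12pm,10am,10am) (11am,1pm,10am,10am) (12pm,11am,10am,10am) (12pm,12pm,10am,10am) (12pm,1pm,10am,10am) (1pm,11am,10am,10am) (1pm,12pm,10am,10am) (1pm,1pm,10am,10am) — 9.
VendorCall=12pm: (10am,12pm,11am,11am) (10am,1pm,11am,11am) (11am,11am,10am,10am) (11am,12pm,10am,10am) (11am,1pm,10am,10am) (12pm,11am,10am,10am) (12pm,12pm,10am,10am) (12pm,12pm,11am,11am) (12pm,1pm,10am,10am) (12pm,1pm,11am,11am) (1pm,11am,10am,10am) (1pm,12pm,10am,10am) (1pm,12pm,11am,11am) (1pm,1pm,10am,10am) (1pm,1pm,11am,11am) — 15.
VendorCall=1pm: (10am,12pm,11am,11am) (10am,1pm,11am,11am) (10am,1pm,12pm,12pm) (11am,11am,10am,10am) (11am,12pm,10am,10am) (11am,1pm,10am,10am) (11am,1pm,12pm,12pm) (12pm,11am,10am,10am) (12pm,12pm,10am,10am) (12pm,12pm,11am,11am) (12pm,1pm,10am,10am) (12pm,1pm,11am,11am) (1pm,11am,10am,10am) (1pm,12pm,10am,10am) (1pm,12pm,11am,11am) (1pm,1pm,10am,10am) (1pm,1pm,11am,11am) (1pm,1pm,12pm,12pm) — 18.
Summing: 9 + 15 + 18 = 42.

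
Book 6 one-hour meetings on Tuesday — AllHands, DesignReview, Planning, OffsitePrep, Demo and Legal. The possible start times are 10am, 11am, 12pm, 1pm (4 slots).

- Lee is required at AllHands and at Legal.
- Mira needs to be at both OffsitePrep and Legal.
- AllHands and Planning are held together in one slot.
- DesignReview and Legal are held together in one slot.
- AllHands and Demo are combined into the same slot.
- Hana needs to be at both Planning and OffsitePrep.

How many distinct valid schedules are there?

24

Splitting on AllHands: it can be 10am (6), 11am (6), 12pm (6), 1pm (6). Listing each branch's schedules as (DesignReview, Planning, OffsitePrep, Demo, Legal):
AllHands=10am: (11am,10am,12pm,10am,11am) (11am,10am,1pm,10am,11am) (12pm,10am,11am,10am,12pm) (12pm,10am,1pm,10am,12pm) (1pm,10am,11am,10am,1pm) (1pm,10am,12pm,10am,1pm) — 6.
AllHands=11am: (10am,11am,12pm,11am,10am) (10am,11am,1pm,11am,10am) (12pm,11am,10am,11am,12pm) (12pm,11am,1pm,11am,12pm) (1pm,11am,10am,11am,1pm) (1pm,11am,12pm,11am,1pm) — 6.
AllHands=12pm: (10am,12pm,11am,12pm,10am) (10am,12pm,1pm,12pm,10am) (11am,12pm,10am,12pm,11am) (11am,12pm,1pm,12pm,11am) (1pm,12pm,10am,12pm,1pm) (1pm,12pm,11am,12pm,1pm) — 6.
AllHands=1pm: (10am,1pm,11am,1pm,10am) (10am,1pm,12pm,1pm,10am) (11am,1pm,10am,1pm,11am) (11am,1pm,12pm,1pm,11am) (12pm,1pm,10am,1pm,12pm) (12pm,1pm,11am,1pm,12pm) — 6.
Summing: 6 + 6 + 6 + 6 = 24.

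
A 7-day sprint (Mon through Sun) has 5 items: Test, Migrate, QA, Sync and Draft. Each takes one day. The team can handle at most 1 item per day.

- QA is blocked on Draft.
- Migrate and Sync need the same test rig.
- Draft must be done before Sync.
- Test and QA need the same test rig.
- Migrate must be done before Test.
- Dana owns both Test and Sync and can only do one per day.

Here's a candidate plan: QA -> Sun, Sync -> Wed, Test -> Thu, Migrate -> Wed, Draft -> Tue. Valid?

Invalid. Migrate and Sync need the same test rig.

The team can handle at most 1 item per day — violated.
Migrate must be done before Test — holds.
Test and QA need the same test rig — holds.
Migrate and Sync need the same test rig — violated.
Dana owns both Test and Sync and can only do one per day — holds.
QA is blocked on Draft — holds.
Draft must be done before Sync — holds.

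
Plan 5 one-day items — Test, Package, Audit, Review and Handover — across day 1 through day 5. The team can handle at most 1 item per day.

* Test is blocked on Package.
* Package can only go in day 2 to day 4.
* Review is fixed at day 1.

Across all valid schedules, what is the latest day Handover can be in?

day 5

Handover at day 5 is achievable: Test=day 3, Review=day 1, Audit=day 4, Handover=day 5, Package=day 2.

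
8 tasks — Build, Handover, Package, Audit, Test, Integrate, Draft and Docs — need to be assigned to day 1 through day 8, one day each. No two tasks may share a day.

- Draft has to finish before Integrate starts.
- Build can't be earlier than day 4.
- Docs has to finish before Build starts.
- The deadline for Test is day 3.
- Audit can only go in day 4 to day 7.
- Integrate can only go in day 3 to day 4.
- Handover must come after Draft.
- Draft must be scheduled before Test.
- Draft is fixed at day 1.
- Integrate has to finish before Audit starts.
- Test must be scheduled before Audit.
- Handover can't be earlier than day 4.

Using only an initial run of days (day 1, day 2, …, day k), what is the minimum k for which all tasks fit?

The precedence chain requires at least 3 distinct days.
With at most 1 per day and 8 tasks, at least 8 days are needed.
Build can't be placed before day 4, so the schedule must run through at least day 4.
8 works (last occupied day: day 8): for example Package in day 8, Integrate in day 3, Docs in day 5, Audit in day 4, Draft in day 1, Test in day 2, Build in day 6, Handover in day 7.

8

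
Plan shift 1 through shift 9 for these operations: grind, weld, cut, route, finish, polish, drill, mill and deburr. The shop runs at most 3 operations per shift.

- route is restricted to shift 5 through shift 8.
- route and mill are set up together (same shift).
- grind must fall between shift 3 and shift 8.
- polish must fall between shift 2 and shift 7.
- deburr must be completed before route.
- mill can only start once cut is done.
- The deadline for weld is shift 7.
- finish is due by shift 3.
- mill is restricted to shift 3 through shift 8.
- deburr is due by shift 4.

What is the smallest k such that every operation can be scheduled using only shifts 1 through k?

5 shifts

The precedence chain requires at least 2 distinct shifts.
With at most 3 per shift and 9 operations, at least 3 shifts are needed.
route can't be placed before shift 5, so the schedule must run through at least shift 5.
5 works (last occupied shift: shift 5): for example weld=shift 2; grind=shift 3; route=shift 5; finish=shift 1; deburr=shift 1; polish=shift 2; mill=shift 5; drill=shift 2; cut=shift 1.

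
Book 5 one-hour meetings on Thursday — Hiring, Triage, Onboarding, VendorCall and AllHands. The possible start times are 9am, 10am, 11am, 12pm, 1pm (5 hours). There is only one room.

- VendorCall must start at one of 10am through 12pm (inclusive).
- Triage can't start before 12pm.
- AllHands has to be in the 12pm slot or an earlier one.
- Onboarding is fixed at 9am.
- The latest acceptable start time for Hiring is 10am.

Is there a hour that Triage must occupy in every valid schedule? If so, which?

1pm

Triage is available from 12pm.
So Triage is pinned to 1pm.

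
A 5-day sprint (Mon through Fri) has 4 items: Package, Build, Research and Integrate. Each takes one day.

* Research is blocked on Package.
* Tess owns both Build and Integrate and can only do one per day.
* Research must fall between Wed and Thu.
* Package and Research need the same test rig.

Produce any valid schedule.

Integrate in Tue, Package in Mon, Build in Mon, Research in Wed

Checking: Package(Mon) before Research(Wed); Package(Mon) != Research(Wed); Build(Mon) != Integrate(Tue); Research=Wed in [Wed,Thu].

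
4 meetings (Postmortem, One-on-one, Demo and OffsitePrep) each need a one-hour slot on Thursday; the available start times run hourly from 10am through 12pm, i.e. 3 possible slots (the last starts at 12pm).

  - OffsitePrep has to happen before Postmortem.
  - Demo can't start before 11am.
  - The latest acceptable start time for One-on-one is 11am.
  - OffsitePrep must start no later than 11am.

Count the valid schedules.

12

Splitting on Postmortem: it can be 11am (4), 12pm (8). Listing each branch's schedules as (One-on-one, Demo, OffsitePrep):
Postmortem=11am: (10am,11am,10am) (10am,12pm,10am) (11am,11am,10am) (11am,12pm,10am) — 4.
Postmortem=12pm: (10am,11am,10am) (10am,11am,11am) (10am,12pm,10am) (10am,12pm,11am) (11am,11am,10am) (11am,11am,11am) (11am,12pm,10am) (11am,12pm,11am) — 8.
Summing: 4 + 8 = 12.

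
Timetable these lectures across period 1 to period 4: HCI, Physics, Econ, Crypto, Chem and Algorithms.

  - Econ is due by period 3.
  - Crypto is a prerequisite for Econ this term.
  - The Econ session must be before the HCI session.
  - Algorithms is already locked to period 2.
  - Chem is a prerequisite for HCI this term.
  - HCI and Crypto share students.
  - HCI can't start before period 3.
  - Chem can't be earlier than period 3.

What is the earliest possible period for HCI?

HCI is available from period 3; precedence pushes HCI to at least period 4.
HCI at period 4 is achievable: Econ in period 2; Crypto in period 1; Chem in period 3; HCI in period 4; Algorithms in period 2; Physics in period 1.

period 4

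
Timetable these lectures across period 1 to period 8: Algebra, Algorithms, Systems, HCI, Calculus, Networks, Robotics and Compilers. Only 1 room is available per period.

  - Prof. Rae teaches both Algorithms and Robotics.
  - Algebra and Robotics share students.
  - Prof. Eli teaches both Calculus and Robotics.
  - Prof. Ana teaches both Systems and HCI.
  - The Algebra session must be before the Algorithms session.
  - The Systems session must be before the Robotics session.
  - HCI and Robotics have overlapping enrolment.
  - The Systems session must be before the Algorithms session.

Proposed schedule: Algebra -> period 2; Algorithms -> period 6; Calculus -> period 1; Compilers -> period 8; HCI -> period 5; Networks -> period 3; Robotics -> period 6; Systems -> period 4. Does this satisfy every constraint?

Prof. Eli teaches both Calculus and Robotics — holds.
The Systems session must be before the Algorithms session — holds.
Only 1 room is available per period — violated.
Prof. Rae teaches both Algorithms and Robotics — violated.
The Algebra session must be before the Algorithms session — holds.
HCI and Robotics have overlapping enrolment — holds.
Prof. Ana teaches both Systems and HCI — holds.
Algebra and Robotics share students — holds.
The Systems session must be before the Robotics session — holds.

Invalid. Prof. Rae teaches both Algorithms and Robotics.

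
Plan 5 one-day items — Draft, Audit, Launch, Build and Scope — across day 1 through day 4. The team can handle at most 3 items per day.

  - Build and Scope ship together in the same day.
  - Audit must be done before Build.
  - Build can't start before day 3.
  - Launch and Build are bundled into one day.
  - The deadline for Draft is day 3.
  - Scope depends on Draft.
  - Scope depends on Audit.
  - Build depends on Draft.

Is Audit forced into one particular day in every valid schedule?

Audit can be day 1 (e.g. Scope -> day 3; Audit -> day 1; Build -> day 3; Launch -> day 3; Draft -> day 1) or day 2 (e.g. Build in day 3; Draft in day 1; Scope in day 3; Launch in day 3; Audit in day 2).

No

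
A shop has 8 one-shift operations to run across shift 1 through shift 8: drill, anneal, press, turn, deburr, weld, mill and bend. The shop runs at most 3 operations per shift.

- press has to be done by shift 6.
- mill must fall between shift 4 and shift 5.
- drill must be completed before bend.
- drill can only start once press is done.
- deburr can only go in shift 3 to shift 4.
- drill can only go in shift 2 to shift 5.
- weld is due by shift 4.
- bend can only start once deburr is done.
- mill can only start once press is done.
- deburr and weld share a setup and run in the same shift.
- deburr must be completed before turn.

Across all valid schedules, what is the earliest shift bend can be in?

Precedence pushes bend to at least shift 4.
bend at shift 4 is achievable: mill -> shift 4, weld -> shift 3, anneal -> shift 1, press -> shift 1, drill -> shift 2, bend -> shift 4, deburr -> shift 3, turn -> shift 4.

shift 4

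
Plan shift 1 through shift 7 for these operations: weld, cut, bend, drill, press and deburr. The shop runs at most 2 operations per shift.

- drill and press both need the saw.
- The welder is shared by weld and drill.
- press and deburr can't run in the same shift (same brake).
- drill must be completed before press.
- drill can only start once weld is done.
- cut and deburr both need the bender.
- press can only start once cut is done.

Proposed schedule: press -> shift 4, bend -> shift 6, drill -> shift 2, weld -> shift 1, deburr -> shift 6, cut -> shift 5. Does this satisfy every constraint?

No. press can only start once cut is done is not satisfied.

The welder is shared by weld and drill — holds.
drill and press both need the saw — holds.
press and deburr can't run in the same shift (same brake) — holds.
drill can only start once weld is done — holds.
The shop runs at most 2 operations per shift — holds.
press can only start once cut is done — violated.
drill must be completed before press — holds.
cut and deburr both need the bender — holds.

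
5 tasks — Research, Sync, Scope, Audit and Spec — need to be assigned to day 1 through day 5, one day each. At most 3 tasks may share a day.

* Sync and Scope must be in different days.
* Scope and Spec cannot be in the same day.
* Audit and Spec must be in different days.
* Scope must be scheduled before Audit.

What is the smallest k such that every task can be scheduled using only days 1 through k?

3

The precedence chain requires at least 2 distinct days.
With at most 3 per day and 5 tasks, at least 2 days are needed.
Could 2 days be enough, i.e. nothing placed later than day 2? No: Audit must come after Scope (at day 1 or later) → {day 2}; Scope must come before Audit (at day 2 or earlier) → {day 1}; Spec can't share with Scope (day 1) → {day 2}; Spec can't share with Audit (day 2) → nothing is left.
So 2 days is not enough.
3 works (last occupied day: day 3): for example Audit in day 2; Spec in day 3; Scope in day 1; Sync in day 2; Research in day 1.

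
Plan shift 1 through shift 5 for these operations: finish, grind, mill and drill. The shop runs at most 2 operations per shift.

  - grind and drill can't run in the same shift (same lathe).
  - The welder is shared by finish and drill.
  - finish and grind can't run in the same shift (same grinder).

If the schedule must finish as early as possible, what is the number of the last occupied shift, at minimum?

With at most 2 per shift and 4 operations, at least 2 shifts are needed.
Could 2 shifts be enough, i.e. nothing placed later than shift 2? No: finish, grind and drill must all be in different shifts (finish/grind can't share; finish/drill can't share; grind/drill can't share), but only 2 shifts are available: 3 operations can't fit in 2 distinct shifts.
So 2 shifts is not enough.
3 works (last occupied shift: shift 3): for example grind=shift 2, finish=shift 1, drill=shift 3, mill=shift 1.

shift 3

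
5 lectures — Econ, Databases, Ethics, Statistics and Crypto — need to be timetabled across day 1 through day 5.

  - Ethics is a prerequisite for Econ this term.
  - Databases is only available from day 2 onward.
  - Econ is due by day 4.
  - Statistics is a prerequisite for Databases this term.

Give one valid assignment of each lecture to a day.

Statistics in day 1, Ethics in day 1, Databases in day 2, Econ in day 2, Crypto in day 1

Checking: Statistics(day 1) before Databases(day 2); Ethics(day 1) before Econ(day 2); Databases=day 2 in [day 2,day 5]; Econ=day 2 in [day 1,day 4].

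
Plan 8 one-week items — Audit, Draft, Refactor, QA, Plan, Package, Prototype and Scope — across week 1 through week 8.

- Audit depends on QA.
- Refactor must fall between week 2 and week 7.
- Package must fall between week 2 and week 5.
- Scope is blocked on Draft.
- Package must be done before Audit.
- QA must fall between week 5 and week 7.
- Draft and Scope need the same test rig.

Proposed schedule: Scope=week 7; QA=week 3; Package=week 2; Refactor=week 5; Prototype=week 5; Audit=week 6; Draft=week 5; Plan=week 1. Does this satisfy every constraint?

QA must fall between week 5 and week 7 — violated.
Package must fall between week 2 and week 5 — holds.
Audit depends on QA — holds.
Package must be done before Audit — holds.
Draft and Scope need the same test rig — holds.
Scope is blocked on Draft — holds.
Refactor must fall between week 2 and week 7 — holds.

No — it violates: QA must fall between week 5 and week 7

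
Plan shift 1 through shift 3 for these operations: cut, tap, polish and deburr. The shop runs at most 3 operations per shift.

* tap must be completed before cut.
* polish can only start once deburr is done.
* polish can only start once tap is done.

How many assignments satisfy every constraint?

8

Splitting on cut: it can be shift 2 (3), shift 3 (5). Listing each branch's schedules as (tap, polish, deburr) by shift number:
cut=shift 2: (1,2,1) (1,3,1) (1,3,2) — 3.
cut=shift 3: (1,2,1) (1,3,1) (1,3,2) (2,3,1) (2,3,2) — 5.
Summing: 3 + 5 = 8.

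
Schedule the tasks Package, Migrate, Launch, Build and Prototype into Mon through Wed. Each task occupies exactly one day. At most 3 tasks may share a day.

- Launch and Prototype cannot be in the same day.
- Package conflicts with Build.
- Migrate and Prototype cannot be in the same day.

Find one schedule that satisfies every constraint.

Package -> Mon; Build -> Tue; Migrate -> Mon; Prototype -> Tue; Launch -> Mon

Checking: Migrate(Mon) != Prototype(Tue); Launch(Mon) != Prototype(Tue); Package(Mon) != Build(Tue); max 3 per day (cap 3).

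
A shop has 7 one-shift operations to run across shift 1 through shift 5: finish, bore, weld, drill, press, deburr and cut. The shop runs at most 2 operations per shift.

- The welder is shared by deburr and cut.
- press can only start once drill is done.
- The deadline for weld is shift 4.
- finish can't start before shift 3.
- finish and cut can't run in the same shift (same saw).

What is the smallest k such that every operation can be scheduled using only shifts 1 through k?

4 shifts

The precedence chain requires at least 2 distinct shifts.
With at most 2 per shift and 7 operations, at least 4 shifts are needed.
finish can't be placed before shift 3, so the schedule must run through at least shift 3.
4 works (last occupied shift: shift 4): for example drill=shift 1; deburr=shift 3; cut=shift 4; weld=shift 2; bore=shift 1; finish=shift 3; press=shift 2.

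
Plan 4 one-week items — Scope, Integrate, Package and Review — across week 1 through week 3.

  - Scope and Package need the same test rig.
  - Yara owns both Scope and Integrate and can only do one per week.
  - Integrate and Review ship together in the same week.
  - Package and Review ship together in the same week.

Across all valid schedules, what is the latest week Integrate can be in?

week 3

Integrate at week 3 is achievable: Review=week 3, Integrate=week 3, Scope=week 1, Package=week 3.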